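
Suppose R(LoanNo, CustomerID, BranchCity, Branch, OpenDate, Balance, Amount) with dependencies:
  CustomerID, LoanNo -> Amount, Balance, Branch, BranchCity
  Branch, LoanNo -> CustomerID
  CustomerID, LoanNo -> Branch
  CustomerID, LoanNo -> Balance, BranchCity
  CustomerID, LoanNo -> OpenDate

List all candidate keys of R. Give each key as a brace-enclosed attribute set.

No FD produces {LoanNo}, so it must be in every candidate key.
Closure of {Branch, LoanNo} is {Amount, Balance, Branch, BranchCity, CustomerID, LoanNo, OpenDate}, the whole schema; {Branch, LoanNo} is a candidate key.
Closure of {CustomerID, LoanNo} is {Amount, Balance, Branch, BranchCity, CustomerID, LoanNo, OpenDate}, the whole schema; {CustomerID, LoanNo} is a candidate key.
Any other superkey properly contains one of these, so there are no further candidate keys.

{Branch, LoanNo}, {CustomerID, LoanNo}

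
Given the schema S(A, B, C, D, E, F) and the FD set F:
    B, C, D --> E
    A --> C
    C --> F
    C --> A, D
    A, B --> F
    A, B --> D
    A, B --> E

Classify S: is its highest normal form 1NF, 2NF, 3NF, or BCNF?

1NF

Candidate keys: {A, B}, {B, C}. Prime attributes: {A, B, C}.
A --> C breaks BCNF: {A}⁺ = {A, C, D, F}, so {A} is not a superkey.
C --> F determines the non-prime attribute {F} from a non-superkey — 3NF is violated.
Since {A} ⊂ {A, B} and {A}⁺ ⊇ {D, F} with {D, F} non-prime, there is a partial dependency; 2NF fails.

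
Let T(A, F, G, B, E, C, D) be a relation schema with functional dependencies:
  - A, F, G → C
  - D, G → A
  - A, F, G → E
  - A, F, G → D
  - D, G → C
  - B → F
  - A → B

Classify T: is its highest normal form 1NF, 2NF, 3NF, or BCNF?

Candidate keys: {A, G}, {D, G}. Prime attributes: {A, D, G}.
For B → F we have {B}⁺ = {B, F}; {B} is not a superkey, so BCNF fails.
Because {F} is non-prime and the left side of B → F is not a superkey, the relation is not in 3NF.
Since {A} ⊂ {A, G} and {A}⁺ ⊇ {B, F} with {B, F} non-prime, there is a partial dependency; 2NF fails.

1NF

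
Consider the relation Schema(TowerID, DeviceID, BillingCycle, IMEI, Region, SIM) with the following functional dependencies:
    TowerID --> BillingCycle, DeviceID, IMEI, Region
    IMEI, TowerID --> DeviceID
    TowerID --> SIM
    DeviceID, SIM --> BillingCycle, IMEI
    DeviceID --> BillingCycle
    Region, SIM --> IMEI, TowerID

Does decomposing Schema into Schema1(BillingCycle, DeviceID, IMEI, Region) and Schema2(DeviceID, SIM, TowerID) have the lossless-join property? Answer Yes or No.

No

Schema1 ∩ Schema2 = {DeviceID}; its closure under F is {BillingCycle, DeviceID}.
The closure covers neither Schema1 nor Schema2 entirely; the join is not lossless.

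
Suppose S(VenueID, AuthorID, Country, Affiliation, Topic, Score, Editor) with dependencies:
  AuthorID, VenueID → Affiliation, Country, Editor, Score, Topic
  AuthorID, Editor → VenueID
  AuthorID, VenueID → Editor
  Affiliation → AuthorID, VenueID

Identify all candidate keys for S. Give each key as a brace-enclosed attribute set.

{Affiliation} is a candidate key since {Affiliation}⁺ = {Affiliation, AuthorID, Country, Editor, Score, Topic, VenueID} covers every attribute.
{AuthorID, Editor} is a candidate key since {AuthorID, Editor}⁺ = {Affiliation, AuthorID, Country, Editor, Score, Topic, VenueID} covers every attribute.
{AuthorID, VenueID} is a candidate key since {AuthorID, VenueID}⁺ = {Affiliation, AuthorID, Country, Editor, Score, Topic, VenueID} covers every attribute.
Any other superkey properly contains one of these, so there are no further candidate keys.

{Affiliation}, {AuthorID, Editor}, {AuthorID, VenueID}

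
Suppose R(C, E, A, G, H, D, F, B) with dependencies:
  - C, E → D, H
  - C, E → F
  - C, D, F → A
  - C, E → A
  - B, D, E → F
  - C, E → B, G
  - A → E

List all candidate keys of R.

Attributes never on any right-hand side: {C} — every candidate key must contain it.
{A, C}⁺ = {A, B, C, D, E, F, G, H} — all of the relation — so {A, C} is a candidate key.
{C, E}⁺ = {A, B, C, D, E, F, G, H} — all of the relation — so {C, E} is a candidate key.
{C, D, F}⁺ = {A, B, C, D, E, F, G, H} — all of the relation — so {C, D, F} is a candidate key.
These are minimal and exhaustive — every other superkey contains one of them.

{A, C}, {C, D, F}, {C, E}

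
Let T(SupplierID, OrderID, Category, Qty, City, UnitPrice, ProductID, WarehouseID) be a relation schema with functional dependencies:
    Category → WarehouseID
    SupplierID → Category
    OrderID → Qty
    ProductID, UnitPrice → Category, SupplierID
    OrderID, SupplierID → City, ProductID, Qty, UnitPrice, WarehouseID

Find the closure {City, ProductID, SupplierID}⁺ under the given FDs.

{Category, City, ProductID, SupplierID, WarehouseID}

Start with {City, ProductID, SupplierID}.
SupplierID → Category applies; add {Category} → now {Category, City, ProductID, SupplierID}.
Category → WarehouseID applies; add {WarehouseID} → now {Category, City, ProductID, SupplierID, WarehouseID}.
No further FD applies.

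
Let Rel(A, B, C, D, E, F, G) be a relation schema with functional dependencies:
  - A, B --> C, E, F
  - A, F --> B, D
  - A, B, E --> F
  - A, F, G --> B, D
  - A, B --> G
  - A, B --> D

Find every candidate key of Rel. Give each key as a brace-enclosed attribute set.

{A, B}, {A, F}

{A} never appears on the right of any FD, so every key must include it.
{A, B}⁺ = {A, B, C, D, E, F, G}, which is every attribute, so {A, B} is a candidate key.
{A, F}⁺ = {A, B, C, D, E, F, G}, which is every attribute, so {A, F} is a candidate key.
No proper subset of any of these is a key, and no other minimal superkey exists.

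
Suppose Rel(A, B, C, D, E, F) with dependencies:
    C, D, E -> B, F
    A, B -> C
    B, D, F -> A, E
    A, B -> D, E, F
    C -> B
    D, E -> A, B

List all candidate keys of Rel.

{A, B}⁺ = {A, B, C, D, E, F}, which is every attribute, so {A, B} is a candidate key.
{A, C}⁺ = {A, B, C, D, E, F}, which is every attribute, so {A, C} is a candidate key.
{D, E}⁺ = {A, B, C, D, E, F}, which is every attribute, so {D, E} is a candidate key.
{B, D, F}⁺ = {A, B, C, D, E, F}, which is every attribute, so {B, D, F} is a candidate key.
{C, D, F}⁺ = {A, B, C, D, E, F}, which is every attribute, so {C, D, F} is a candidate key.
No proper subset of any of these is a key, and no other minimal superkey exists.

{A, B}, {A, C}, {B, D, F}, {C, D, F}, {D, E}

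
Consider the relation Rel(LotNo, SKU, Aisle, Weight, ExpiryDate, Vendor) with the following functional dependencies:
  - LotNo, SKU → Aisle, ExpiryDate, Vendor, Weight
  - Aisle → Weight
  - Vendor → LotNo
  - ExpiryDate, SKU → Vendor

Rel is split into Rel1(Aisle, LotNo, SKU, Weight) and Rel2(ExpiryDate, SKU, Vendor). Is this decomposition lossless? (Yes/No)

The shared attributes are {SKU} and {SKU}⁺ = {SKU}.
The closure covers neither Rel1 nor Rel2 entirely; the join is not lossless.

No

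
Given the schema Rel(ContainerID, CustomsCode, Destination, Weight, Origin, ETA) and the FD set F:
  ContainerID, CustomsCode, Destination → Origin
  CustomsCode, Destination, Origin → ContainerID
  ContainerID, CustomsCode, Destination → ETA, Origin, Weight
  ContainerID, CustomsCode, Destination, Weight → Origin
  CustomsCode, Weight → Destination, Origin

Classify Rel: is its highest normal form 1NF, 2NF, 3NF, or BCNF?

Candidate keys: {ContainerID, CustomsCode, Destination}, {CustomsCode, Destination, Origin}, {CustomsCode, Weight}. Prime attributes: {ContainerID, CustomsCode, Destination, Origin, Weight}.
Each dependency's left side is a superkey — BCNF holds.

BCNF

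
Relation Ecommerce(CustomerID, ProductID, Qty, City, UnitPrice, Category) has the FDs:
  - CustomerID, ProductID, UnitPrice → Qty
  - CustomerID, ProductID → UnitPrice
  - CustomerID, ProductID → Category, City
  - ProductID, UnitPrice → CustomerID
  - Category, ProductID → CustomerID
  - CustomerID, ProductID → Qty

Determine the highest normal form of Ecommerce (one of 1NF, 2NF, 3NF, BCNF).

BCNF

Candidate keys: {Category, ProductID}, {CustomerID, ProductID}, {ProductID, UnitPrice}. Prime attributes: {Category, CustomerID, ProductID, UnitPrice}.
Each dependency's left side is a superkey — BCNF holds.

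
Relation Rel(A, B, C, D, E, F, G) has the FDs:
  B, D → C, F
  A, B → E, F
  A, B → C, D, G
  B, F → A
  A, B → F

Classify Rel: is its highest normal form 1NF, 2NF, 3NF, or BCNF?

Candidate keys: {A, B}, {B, D}, {B, F}. Prime attributes: {A, B, D, F}.
The left-hand side of every FD is a superkey, so BCNF is satisfied.

BCNF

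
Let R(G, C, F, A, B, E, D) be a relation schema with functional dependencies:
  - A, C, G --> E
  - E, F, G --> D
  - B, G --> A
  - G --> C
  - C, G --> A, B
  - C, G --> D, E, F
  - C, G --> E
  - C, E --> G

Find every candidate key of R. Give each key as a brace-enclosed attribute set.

{C, E}, {G}

{G}⁺ = {A, B, C, D, E, F, G} — all of the relation — so {G} is a candidate key.
{C, E}⁺ = {A, B, C, D, E, F, G} — all of the relation — so {C, E} is a candidate key.
Any other superkey properly contains one of these, so there are no further candidate keys.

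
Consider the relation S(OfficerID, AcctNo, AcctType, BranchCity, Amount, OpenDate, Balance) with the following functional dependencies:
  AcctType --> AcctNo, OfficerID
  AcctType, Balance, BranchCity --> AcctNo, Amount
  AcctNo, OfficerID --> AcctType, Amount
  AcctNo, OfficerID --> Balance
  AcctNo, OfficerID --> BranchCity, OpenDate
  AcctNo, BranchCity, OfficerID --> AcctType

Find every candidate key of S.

{AcctNo, OfficerID}, {AcctType}

{AcctType}⁺ = {AcctNo, AcctType, Amount, Balance, BranchCity, OfficerID, OpenDate} — all of the relation — so {AcctType} is a candidate key.
{AcctNo, OfficerID}⁺ = {AcctNo, AcctType, Amount, Balance, BranchCity, OfficerID, OpenDate} — all of the relation — so {AcctNo, OfficerID} is a candidate key.
No proper subset of any of these is a key, and no other minimal superkey exists.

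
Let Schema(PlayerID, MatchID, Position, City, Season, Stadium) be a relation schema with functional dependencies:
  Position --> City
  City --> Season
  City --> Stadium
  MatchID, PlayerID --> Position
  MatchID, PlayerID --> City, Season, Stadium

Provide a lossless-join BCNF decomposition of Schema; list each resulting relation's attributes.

{City, Position}; {City, Season, Stadium}; {MatchID, PlayerID, Position}

Candidate key of the original relation: {MatchID, PlayerID}.
Within {City, MatchID, PlayerID, Position, Season, Stadium}: {Position}⁺ ∩ {City, MatchID, PlayerID, Position, Season, Stadium} = {City, Position, Season, Stadium}, not the whole set, so Position --> City, Season, Stadium violates BCNF; decompose into {City, Position, Season, Stadium} and {MatchID, PlayerID, Position}.
Within {City, Position, Season, Stadium}: {City}⁺ ∩ {City, Position, Season, Stadium} = {City, Season, Stadium}, not the whole set, so City --> Season, Stadium violates BCNF; decompose into {City, Season, Stadium} and {City, Position}.
{City, Season, Stadium} has no BCNF violation.
{City, Position} has no BCNF violation.
{MatchID, PlayerID, Position} has no BCNF violation.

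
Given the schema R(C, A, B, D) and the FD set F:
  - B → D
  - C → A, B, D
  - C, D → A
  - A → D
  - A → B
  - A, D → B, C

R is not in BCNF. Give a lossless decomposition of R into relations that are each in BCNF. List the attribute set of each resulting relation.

{A, B, C}; {B, D}

Candidate keys of the original relation: {A}, {C}.
In {A, B, C, D}, {B} is not a superkey ({B}⁺ restricted to this set is {B, D}), so split on B → D into {B, D} and {A, B, C}.
{B, D} has no BCNF violation.
{A, B, C} has no BCNF violation.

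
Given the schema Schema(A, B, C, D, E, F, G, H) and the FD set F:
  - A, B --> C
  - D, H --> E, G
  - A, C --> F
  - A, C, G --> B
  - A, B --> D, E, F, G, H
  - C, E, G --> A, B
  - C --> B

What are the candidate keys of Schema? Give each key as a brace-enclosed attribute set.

Closure of {A, B} is {A, B, C, D, E, F, G, H}, the whole schema; {A, B} is a candidate key.
Closure of {A, C} is {A, B, C, D, E, F, G, H}, the whole schema; {A, C} is a candidate key.
Closure of {C, D, H} is {A, B, C, D, E, F, G, H}, the whole schema; {C, D, H} is a candidate key.
Closure of {C, E, G} is {A, B, C, D, E, F, G, H}, the whole schema; {C, E, G} is a candidate key.
No proper subset of any of these is a key, and no other minimal superkey exists.

{A, B}, {A, C}, {C, D, H}, {C, E, G}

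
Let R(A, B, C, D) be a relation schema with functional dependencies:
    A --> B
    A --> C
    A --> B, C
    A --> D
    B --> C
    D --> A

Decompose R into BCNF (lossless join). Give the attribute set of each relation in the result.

Candidate keys of the original relation: {A}, {D}.
Within {A, B, C, D}: {B}⁺ ∩ {A, B, C, D} = {B, C}, not the whole set, so B --> C violates BCNF; decompose into {B, C} and {A, B, D}.
{B, C}: every determinant is a superkey — BCNF.
{A, B, D}: every determinant is a superkey — BCNF.

{A, B, D}; {B, C}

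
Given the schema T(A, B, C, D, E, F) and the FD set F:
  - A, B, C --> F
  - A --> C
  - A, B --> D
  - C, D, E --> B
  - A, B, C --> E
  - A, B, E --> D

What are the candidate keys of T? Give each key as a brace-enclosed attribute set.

{A, B}, {A, D, E}

No FD produces {A}, so it must be in every candidate key.
{A, B}⁺ = {A, B, C, D, E, F} — all of the relation — so {A, B} is a candidate key.
{A, D, E}⁺ = {A, B, C, D, E, F} — all of the relation — so {A, D, E} is a candidate key.
No proper subset of any of these is a key, and no other minimal superkey exists.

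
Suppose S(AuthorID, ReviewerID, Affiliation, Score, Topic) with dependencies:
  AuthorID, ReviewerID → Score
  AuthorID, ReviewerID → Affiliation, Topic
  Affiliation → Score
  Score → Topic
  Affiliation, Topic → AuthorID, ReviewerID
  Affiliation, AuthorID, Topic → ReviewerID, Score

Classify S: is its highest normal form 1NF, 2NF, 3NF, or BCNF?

Candidate keys: {Affiliation}, {AuthorID, ReviewerID}. Prime attributes: {Affiliation, AuthorID, ReviewerID}.
Score → Topic breaks BCNF: {Score}⁺ = {Score, Topic}, so {Score} is not a superkey.
Because {Topic} is non-prime and the left side of Score → Topic is not a superkey, the relation is not in 3NF.
No non-prime attribute depends on a proper subset of any candidate key, so 2NF holds.

2NF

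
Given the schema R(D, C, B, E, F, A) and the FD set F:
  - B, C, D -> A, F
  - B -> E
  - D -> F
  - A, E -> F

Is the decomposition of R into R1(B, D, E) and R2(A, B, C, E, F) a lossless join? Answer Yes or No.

The shared attributes are {B, E} and {B, E}⁺ = {B, E}.
Neither R1 nor R2 is contained in that closure, so the decomposition is lossy.

No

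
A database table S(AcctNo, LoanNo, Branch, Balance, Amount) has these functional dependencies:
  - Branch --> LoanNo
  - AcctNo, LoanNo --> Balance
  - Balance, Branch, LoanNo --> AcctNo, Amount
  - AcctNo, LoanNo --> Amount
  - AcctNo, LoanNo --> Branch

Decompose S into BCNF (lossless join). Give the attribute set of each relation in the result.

{AcctNo, Amount, Balance, Branch}; {Branch, LoanNo}

Candidate keys of the original relation: {AcctNo, Branch}, {AcctNo, LoanNo}, {Balance, Branch}.
In {AcctNo, Amount, Balance, Branch, LoanNo}, {Branch} is not a superkey ({Branch}⁺ restricted to this set is {Branch, LoanNo}), so split on Branch --> LoanNo into {Branch, LoanNo} and {AcctNo, Amount, Balance, Branch}.
{Branch, LoanNo} is in BCNF.
{AcctNo, Amount, Balance, Branch} is in BCNF.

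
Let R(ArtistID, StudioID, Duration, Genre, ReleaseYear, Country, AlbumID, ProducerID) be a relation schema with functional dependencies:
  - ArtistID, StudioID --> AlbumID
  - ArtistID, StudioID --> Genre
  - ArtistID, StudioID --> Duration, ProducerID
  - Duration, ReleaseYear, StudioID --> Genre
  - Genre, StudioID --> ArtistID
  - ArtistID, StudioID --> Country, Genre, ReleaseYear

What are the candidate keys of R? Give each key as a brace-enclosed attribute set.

{ArtistID, StudioID}, {Duration, ReleaseYear, StudioID}, {Genre, StudioID}

No FD produces {StudioID}, so it must be in every candidate key.
{ArtistID, StudioID}⁺ = {AlbumID, ArtistID, Country, Duration, Genre, ProducerID, ReleaseYear, StudioID} — all of the relation — so {ArtistID, StudioID} is a candidate key.
{Genre, StudioID}⁺ = {AlbumID, ArtistID, Country, Duration, Genre, ProducerID, ReleaseYear, StudioID} — all of the relation — so {Genre, StudioID} is a candidate key.
{Duration, ReleaseYear, StudioID}⁺ = {AlbumID, ArtistID, Country, Duration, Genre, ProducerID, ReleaseYear, StudioID} — all of the relation — so {Duration, ReleaseYear, StudioID} is a candidate key.
No proper subset of any of these is a key, and no other minimal superkey exists.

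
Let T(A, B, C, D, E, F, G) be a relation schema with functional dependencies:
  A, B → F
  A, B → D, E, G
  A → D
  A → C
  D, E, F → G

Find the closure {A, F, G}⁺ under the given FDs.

{A, C, D, F, G}

Start with {A, F, G}.
A → D applies; add {D} → now {A, D, F, G}.
A → C applies; add {C} → now {A, C, D, F, G}.
No further FD applies.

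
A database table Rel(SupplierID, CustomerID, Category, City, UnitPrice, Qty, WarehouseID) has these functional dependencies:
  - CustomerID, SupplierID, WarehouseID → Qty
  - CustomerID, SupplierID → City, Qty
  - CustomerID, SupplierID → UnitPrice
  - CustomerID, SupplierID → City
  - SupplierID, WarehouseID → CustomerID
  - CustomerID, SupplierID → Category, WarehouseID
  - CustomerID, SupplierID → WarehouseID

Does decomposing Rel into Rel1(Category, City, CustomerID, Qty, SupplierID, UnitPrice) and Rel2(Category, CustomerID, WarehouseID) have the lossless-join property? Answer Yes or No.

No

The shared attributes are {Category, CustomerID} and {Category, CustomerID}⁺ = {Category, CustomerID}.
Rel1 ⊄ {Category, CustomerID} and Rel2 ⊄ {Category, CustomerID}, so the split is lossy.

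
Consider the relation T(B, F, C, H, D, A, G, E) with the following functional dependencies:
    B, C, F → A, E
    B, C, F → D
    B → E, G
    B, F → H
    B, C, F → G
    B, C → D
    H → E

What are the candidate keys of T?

{B, C, F}

{B, C, F} never appear on the right of any FD, so every key must include all of them.
{B, C, F}⁺ = {A, B, C, D, E, F, G, H}, which is every attribute, so {B, C, F} is a candidate key.
No smaller or unrelated set reaches every attribute, so there are no other keys.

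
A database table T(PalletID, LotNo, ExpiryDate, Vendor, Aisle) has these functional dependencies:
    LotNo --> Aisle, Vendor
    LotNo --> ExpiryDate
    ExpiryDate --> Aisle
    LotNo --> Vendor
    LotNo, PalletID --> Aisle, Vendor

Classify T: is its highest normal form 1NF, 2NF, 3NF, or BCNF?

1NF

Candidate key: {LotNo, PalletID}. Prime attributes: {LotNo, PalletID}.
LotNo --> Aisle, Vendor: {LotNo}⁺ = {Aisle, ExpiryDate, LotNo, Vendor}, which is not all of the attributes, so the left side is not a superkey — BCNF is violated.
LotNo --> Aisle, Vendor has non-prime {Aisle, Vendor} on the right and a non-superkey on the left, so 3NF fails.
The proper key subset {LotNo} of {LotNo, PalletID} determines non-prime {Aisle, ExpiryDate, Vendor}, so the relation is not even in 2NF.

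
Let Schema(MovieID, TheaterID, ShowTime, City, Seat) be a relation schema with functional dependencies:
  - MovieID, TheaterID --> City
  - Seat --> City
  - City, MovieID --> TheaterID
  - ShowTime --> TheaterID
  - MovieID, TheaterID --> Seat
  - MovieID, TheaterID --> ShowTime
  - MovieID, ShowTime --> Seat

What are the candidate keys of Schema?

{City, MovieID}, {MovieID, Seat}, {MovieID, ShowTime}, {MovieID, TheaterID}

Attributes never on any right-hand side: {MovieID} — every candidate key must contain it.
Closure of {City, MovieID} is {City, MovieID, Seat, ShowTime, TheaterID}, the whole schema; {City, MovieID} is a candidate key.
Closure of {MovieID, Seat} is {City, MovieID, Seat, ShowTime, TheaterID}, the whole schema; {MovieID, Seat} is a candidate key.
Closure of {MovieID, ShowTime} is {City, MovieID, Seat, ShowTime, TheaterID}, the whole schema; {MovieID, ShowTime} is a candidate key.
Closure of {MovieID, TheaterID} is {City, MovieID, Seat, ShowTime, TheaterID}, the whole schema; {MovieID, TheaterID} is a candidate key.
No proper subset of any of these is a key, and no other minimal superkey exists.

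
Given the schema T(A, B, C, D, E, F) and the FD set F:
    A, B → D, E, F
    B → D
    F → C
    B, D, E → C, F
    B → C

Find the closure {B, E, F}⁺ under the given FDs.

Start with {B, E, F}.
B → D applies; add {D} → now {B, D, E, F}.
F → C applies; add {C} → now {B, C, D, E, F}.
No further FD applies.

{B, C, D, E, F}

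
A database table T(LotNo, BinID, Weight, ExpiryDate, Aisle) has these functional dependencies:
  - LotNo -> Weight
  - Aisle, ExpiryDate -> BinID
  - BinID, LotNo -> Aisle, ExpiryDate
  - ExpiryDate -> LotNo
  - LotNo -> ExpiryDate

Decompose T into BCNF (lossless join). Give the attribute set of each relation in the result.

Candidate keys of the original relation: {Aisle, ExpiryDate}, {Aisle, LotNo}, {BinID, ExpiryDate}, {BinID, LotNo}.
In {Aisle, BinID, ExpiryDate, LotNo, Weight}, {LotNo} is not a superkey ({LotNo}⁺ restricted to this set is {ExpiryDate, LotNo, Weight}), so split on LotNo -> ExpiryDate, Weight into {ExpiryDate, LotNo, Weight} and {Aisle, BinID, LotNo}.
{ExpiryDate, LotNo, Weight}: every determinant is a superkey — BCNF.
{Aisle, BinID, LotNo}: every determinant is a superkey — BCNF.

{Aisle, BinID, LotNo}; {ExpiryDate, LotNo, Weight}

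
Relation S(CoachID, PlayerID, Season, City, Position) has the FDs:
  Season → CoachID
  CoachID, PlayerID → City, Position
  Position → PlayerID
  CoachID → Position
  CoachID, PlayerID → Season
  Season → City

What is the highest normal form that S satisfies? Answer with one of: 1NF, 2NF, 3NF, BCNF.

2NF

Candidate keys: {CoachID}, {Season}. Prime attributes: {CoachID, Season}.
For Position → PlayerID we have {Position}⁺ = {PlayerID, Position}; {Position} is not a superkey, so BCNF fails.
Position → PlayerID determines the non-prime attribute {PlayerID} from a non-superkey — 3NF is violated.
All keys have size 1, which rules out partial dependencies — 2NF is satisfied.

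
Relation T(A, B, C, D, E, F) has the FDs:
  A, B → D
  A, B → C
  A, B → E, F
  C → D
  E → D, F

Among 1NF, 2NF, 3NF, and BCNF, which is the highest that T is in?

2NF

Candidate key: {A, B}. Prime attributes: {A, B}.
C → D: {C}⁺ = {C, D}, which is not all of the attributes, so the left side is not a superkey — BCNF is violated.
C → D has non-prime {D} on the right and a non-superkey on the left, so 3NF fails.
No non-prime attribute depends on a proper subset of any candidate key, so 2NF holds.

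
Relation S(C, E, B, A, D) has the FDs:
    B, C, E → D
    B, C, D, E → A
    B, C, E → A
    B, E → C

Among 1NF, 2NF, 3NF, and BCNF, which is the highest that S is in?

Candidate key: {B, E}. Prime attributes: {B, E}.
Each dependency's left side is a superkey — BCNF holds.

BCNF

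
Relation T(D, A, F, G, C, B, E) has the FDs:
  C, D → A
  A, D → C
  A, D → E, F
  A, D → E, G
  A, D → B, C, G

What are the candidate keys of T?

{A, D}, {C, D}

Attributes never on any right-hand side: {D} — every candidate key must contain it.
{A, D}⁺ = {A, B, C, D, E, F, G}, which is every attribute, so {A, D} is a candidate key.
{C, D}⁺ = {A, B, C, D, E, F, G}, which is every attribute, so {C, D} is a candidate key.
No proper subset of any of these is a key, and no other minimal superkey exists.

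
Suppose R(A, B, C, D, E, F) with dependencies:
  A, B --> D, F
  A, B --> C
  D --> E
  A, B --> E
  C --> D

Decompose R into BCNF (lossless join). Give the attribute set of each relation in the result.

{A, B, C, F}; {C, D}; {D, E}

Candidate key of the original relation: {A, B}.
{A, B, C, D, E, F}: {D} determines {D, E} here but is not a superkey — split on D --> E, giving {D, E} and {A, B, C, D, F}.
{D, E} is in BCNF.
{A, B, C, D, F}: {C} determines {C, D} here but is not a superkey — split on C --> D, giving {C, D} and {A, B, C, F}.
{C, D} is in BCNF.
{A, B, C, F} is in BCNF.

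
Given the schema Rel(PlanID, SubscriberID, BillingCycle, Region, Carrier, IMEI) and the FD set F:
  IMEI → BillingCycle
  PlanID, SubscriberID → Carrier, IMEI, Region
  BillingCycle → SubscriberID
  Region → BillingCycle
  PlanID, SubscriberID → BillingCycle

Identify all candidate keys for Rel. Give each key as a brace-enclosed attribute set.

{BillingCycle, PlanID}, {IMEI, PlanID}, {PlanID, Region}, {PlanID, SubscriberID}

No FD produces {PlanID}, so it must be in every candidate key.
{BillingCycle, PlanID}⁺ = {BillingCycle, Carrier, IMEI, PlanID, Region, SubscriberID}, which is every attribute, so {BillingCycle, PlanID} is a candidate key.
{IMEI, PlanID}⁺ = {BillingCycle, Carrier, IMEI, PlanID, Region, SubscriberID}, which is every attribute, so {IMEI, PlanID} is a candidate key.
{PlanID, Region}⁺ = {BillingCycle, Carrier, IMEI, PlanID, Region, SubscriberID}, which is every attribute, so {PlanID, Region} is a candidate key.
{PlanID, SubscriberID}⁺ = {BillingCycle, Carrier, IMEI, PlanID, Region, SubscriberID}, which is every attribute, so {PlanID, SubscriberID} is a candidate key.
No proper subset of any of these is a key, and no other minimal superkey exists.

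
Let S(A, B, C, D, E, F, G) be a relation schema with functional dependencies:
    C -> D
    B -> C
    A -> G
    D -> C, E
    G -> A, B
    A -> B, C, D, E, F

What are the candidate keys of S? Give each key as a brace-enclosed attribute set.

Closure of {A} is {A, B, C, D, E, F, G}, the whole schema; {A} is a candidate key.
Closure of {G} is {A, B, C, D, E, F, G}, the whole schema; {G} is a candidate key.
Any other superkey properly contains one of these, so there are no further candidate keys.

{A}, {G}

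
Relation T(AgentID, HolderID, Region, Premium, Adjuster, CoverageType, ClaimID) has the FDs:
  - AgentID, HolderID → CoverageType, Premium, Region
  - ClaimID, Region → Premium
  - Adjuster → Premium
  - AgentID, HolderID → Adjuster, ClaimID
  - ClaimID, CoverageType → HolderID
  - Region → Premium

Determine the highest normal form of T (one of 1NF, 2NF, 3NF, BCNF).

Candidate keys: {AgentID, ClaimID, CoverageType}, {AgentID, HolderID}. Prime attributes: {AgentID, ClaimID, CoverageType, HolderID}.
For ClaimID, Region → Premium we have {ClaimID, Region}⁺ = {ClaimID, Premium, Region}; {ClaimID, Region} is not a superkey, so BCNF fails.
ClaimID, Region → Premium has non-prime {Premium} on the right and a non-superkey on the left, so 3NF fails.
No proper subset of a key has a non-prime attribute in its closure, so there is no partial dependency; 2NF holds.

2NF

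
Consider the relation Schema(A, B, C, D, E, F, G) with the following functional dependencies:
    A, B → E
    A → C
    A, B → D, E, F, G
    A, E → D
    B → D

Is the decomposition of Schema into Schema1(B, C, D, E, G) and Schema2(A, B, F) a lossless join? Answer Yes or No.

Common attributes: {B}; their closure is {B, D}.
Schema1 ⊄ {B, D} and Schema2 ⊄ {B, D}, so the split is lossy.

No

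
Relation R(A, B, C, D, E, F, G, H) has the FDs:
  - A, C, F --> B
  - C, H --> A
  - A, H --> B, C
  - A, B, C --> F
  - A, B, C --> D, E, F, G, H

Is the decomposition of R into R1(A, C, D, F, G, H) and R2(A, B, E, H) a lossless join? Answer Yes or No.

The shared attributes are {A, H} and {A, H}⁺ = {A, B, C, D, E, F, G, H}.
Since R1 ⊆ {A, B, C, D, E, F, G, H}, the intersection is a superkey of R1; the decomposition is lossless.

Yes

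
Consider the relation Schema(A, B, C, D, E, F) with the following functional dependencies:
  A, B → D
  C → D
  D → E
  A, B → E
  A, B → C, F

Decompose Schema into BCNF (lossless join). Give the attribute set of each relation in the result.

{A, B, C, F}; {C, D}; {D, E}

Candidate key of the original relation: {A, B}.
Within {A, B, C, D, E, F}: {C}⁺ ∩ {A, B, C, D, E, F} = {C, D, E}, not the whole set, so C → D, E violates BCNF; decompose into {C, D, E} and {A, B, C, F}.
Within {C, D, E}: {D}⁺ ∩ {C, D, E} = {D, E}, not the whole set, so D → E violates BCNF; decompose into {D, E} and {C, D}.
{D, E} has no BCNF violation.
{C, D} has no BCNF violation.
{A, B, C, F} has no BCNF violation.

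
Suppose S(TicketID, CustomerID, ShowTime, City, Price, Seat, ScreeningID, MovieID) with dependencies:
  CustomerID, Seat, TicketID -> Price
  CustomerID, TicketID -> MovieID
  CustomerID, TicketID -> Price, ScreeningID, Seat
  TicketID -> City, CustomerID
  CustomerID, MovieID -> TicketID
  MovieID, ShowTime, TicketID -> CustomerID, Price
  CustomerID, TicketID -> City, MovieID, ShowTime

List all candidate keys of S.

{CustomerID, MovieID}, {TicketID}

{TicketID} is a candidate key since {TicketID}⁺ = {City, CustomerID, MovieID, Price, ScreeningID, Seat, ShowTime, TicketID} covers every attribute.
{CustomerID, MovieID} is a candidate key since {CustomerID, MovieID}⁺ = {City, CustomerID, MovieID, Price, ScreeningID, Seat, ShowTime, TicketID} covers every attribute.
These are minimal and exhaustive — every other superkey contains one of them.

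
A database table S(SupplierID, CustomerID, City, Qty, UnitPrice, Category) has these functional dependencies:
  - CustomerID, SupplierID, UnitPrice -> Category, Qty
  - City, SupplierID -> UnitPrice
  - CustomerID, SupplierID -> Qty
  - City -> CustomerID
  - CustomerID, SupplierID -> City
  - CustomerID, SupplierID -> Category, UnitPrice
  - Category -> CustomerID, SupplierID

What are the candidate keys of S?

{Category}, {City, SupplierID}, {CustomerID, SupplierID}

{Category} is a candidate key since {Category}⁺ = {Category, City, CustomerID, Qty, SupplierID, UnitPrice} covers every attribute.
{City, SupplierID} is a candidate key since {City, SupplierID}⁺ = {Category, City, CustomerID, Qty, SupplierID, UnitPrice} covers every attribute.
{CustomerID, SupplierID} is a candidate key since {CustomerID, SupplierID}⁺ = {Category, City, CustomerID, Qty, SupplierID, UnitPrice} covers every attribute.
These are minimal and exhaustive — every other superkey contains one of them.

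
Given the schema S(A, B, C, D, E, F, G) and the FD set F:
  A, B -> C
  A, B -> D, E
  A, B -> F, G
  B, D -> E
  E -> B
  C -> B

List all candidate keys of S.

{A, B}, {A, C}, {A, E}

No FD produces {A}, so it must be in every candidate key.
Closure of {A, B} is {A, B, C, D, E, F, G}, the whole schema; {A, B} is a candidate key.
Closure of {A, C} is {A, B, C, D, E, F, G}, the whole schema; {A, C} is a candidate key.
Closure of {A, E} is {A, B, C, D, E, F, G}, the whole schema; {A, E} is a candidate key.
These are minimal and exhaustive — every other superkey contains one of them.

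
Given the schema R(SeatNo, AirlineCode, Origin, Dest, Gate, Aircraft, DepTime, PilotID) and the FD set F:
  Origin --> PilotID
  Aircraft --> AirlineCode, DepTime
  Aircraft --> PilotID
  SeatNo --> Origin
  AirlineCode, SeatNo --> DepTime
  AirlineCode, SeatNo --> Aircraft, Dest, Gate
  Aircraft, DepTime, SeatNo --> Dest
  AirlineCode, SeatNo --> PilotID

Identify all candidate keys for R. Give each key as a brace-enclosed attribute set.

{SeatNo} never appears on the right of any FD, so every key must include it.
Closure of {Aircraft, SeatNo} is {Aircraft, AirlineCode, DepTime, Dest, Gate, Origin, PilotID, SeatNo}, the whole schema; {Aircraft, SeatNo} is a candidate key.
Closure of {AirlineCode, SeatNo} is {Aircraft, AirlineCode, DepTime, Dest, Gate, Origin, PilotID, SeatNo}, the whole schema; {AirlineCode, SeatNo} is a candidate key.
Any other superkey properly contains one of these, so there are no further candidate keys.

{Aircraft, SeatNo}, {AirlineCode, SeatNo}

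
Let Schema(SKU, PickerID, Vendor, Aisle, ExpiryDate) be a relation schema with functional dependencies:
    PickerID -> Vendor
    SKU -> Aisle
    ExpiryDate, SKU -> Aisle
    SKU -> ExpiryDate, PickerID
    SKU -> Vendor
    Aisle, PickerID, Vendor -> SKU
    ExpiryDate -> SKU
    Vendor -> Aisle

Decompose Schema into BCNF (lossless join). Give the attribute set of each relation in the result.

Candidate keys of the original relation: {ExpiryDate}, {PickerID}, {SKU}.
{Aisle, ExpiryDate, PickerID, SKU, Vendor}: {Vendor} determines {Aisle, Vendor} here but is not a superkey — split on Vendor -> Aisle, giving {Aisle, Vendor} and {ExpiryDate, PickerID, SKU, Vendor}.
{Aisle, Vendor}: every determinant is a superkey — BCNF.
{ExpiryDate, PickerID, SKU, Vendor}: every determinant is a superkey — BCNF.

{Aisle, Vendor}; {ExpiryDate, PickerID, SKU, Vendor}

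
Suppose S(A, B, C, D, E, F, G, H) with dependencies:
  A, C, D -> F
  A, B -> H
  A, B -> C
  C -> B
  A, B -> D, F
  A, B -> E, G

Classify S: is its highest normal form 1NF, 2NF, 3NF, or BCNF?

Candidate keys: {A, B}, {A, C}. Prime attributes: {A, B, C}.
C -> B breaks BCNF: {C}⁺ = {B, C}, so {C} is not a superkey.
Its right-hand attributes {B} are all prime, as are those of every other non-superkey FD — the relation is in 3NF.

3NF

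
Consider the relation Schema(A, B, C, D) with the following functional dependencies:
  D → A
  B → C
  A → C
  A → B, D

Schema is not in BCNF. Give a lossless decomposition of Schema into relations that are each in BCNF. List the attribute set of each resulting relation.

{A, B, D}; {B, C}

Candidate keys of the original relation: {A}, {D}.
Within {A, B, C, D}: {B}⁺ ∩ {A, B, C, D} = {B, C}, not the whole set, so B → C violates BCNF; decompose into {B, C} and {A, B, D}.
{B, C} is in BCNF.
{A, B, D} is in BCNF.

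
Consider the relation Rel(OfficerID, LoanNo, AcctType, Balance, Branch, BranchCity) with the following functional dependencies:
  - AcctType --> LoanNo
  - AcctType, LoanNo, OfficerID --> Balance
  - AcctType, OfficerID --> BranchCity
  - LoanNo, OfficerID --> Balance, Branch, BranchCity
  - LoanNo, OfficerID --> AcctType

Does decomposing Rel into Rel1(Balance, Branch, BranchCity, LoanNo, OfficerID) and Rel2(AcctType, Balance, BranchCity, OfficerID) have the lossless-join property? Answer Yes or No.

Rel1 ∩ Rel2 = {Balance, BranchCity, OfficerID}; its closure under F is {Balance, BranchCity, OfficerID}.
The closure covers neither Rel1 nor Rel2 entirely; the join is not lossless.

No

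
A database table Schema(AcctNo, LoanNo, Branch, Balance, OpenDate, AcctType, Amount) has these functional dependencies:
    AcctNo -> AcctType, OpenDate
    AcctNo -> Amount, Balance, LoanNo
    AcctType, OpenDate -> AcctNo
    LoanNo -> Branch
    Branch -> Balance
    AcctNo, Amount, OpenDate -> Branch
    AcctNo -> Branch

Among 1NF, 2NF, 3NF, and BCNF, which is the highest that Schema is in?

Candidate keys: {AcctNo}, {AcctType, OpenDate}. Prime attributes: {AcctNo, AcctType, OpenDate}.
For LoanNo -> Branch we have {LoanNo}⁺ = {Balance, Branch, LoanNo}; {LoanNo} is not a superkey, so BCNF fails.
Because {Branch} is non-prime and the left side of LoanNo -> Branch is not a superkey, the relation is not in 3NF.
No non-prime attribute depends on a proper subset of any candidate key, so 2NF holds.

2NF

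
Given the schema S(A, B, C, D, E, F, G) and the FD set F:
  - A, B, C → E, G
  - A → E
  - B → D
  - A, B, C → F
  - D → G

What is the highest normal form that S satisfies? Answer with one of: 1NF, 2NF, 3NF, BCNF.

Candidate key: {A, B, C}. Prime attributes: {A, B, C}.
For A → E we have {A}⁺ = {A, E}; {A} is not a superkey, so BCNF fails.
Because {E} is non-prime and the left side of A → E is not a superkey, the relation is not in 3NF.
The proper key subset {A} of {A, B, C} determines non-prime {E}, so the relation is not even in 2NF.

1NF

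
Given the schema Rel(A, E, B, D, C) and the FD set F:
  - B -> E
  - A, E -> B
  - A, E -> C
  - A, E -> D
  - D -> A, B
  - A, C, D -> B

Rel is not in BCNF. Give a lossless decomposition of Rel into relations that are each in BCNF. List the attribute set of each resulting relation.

{A, B, C, D}; {B, E}

Candidate keys of the original relation: {A, B}, {A, E}, {D}.
{A, B, C, D, E}: {B} determines {B, E} here but is not a superkey — split on B -> E, giving {B, E} and {A, B, C, D}.
{B, E} is in BCNF.
{A, B, C, D} is in BCNF.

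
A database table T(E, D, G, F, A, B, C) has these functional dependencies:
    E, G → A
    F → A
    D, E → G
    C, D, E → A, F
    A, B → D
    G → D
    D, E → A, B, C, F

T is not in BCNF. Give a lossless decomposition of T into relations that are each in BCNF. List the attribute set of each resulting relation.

{A, F}; {B, C, E, F, G}; {D, G}

Candidate keys of the original relation: {A, B, E}, {B, E, F}, {D, E}, {E, G}.
Within {A, B, C, D, E, F, G}: {F}⁺ ∩ {A, B, C, D, E, F, G} = {A, F}, not the whole set, so F → A violates BCNF; decompose into {A, F} and {B, C, D, E, F, G}.
{A, F}: every determinant is a superkey — BCNF.
Within {B, C, D, E, F, G}: {G}⁺ ∩ {B, C, D, E, F, G} = {D, G}, not the whole set, so G → D violates BCNF; decompose into {D, G} and {B, C, E, F, G}.
{D, G}: every determinant is a superkey — BCNF.
{B, C, E, F, G}: every determinant is a superkey — BCNF.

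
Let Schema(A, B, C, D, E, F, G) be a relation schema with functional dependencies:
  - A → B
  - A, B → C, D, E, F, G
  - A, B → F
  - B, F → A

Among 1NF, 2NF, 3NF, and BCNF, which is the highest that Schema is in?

Candidate keys: {A}, {B, F}. Prime attributes: {A, B, F}.
Each dependency's left side is a superkey — BCNF holds.

BCNF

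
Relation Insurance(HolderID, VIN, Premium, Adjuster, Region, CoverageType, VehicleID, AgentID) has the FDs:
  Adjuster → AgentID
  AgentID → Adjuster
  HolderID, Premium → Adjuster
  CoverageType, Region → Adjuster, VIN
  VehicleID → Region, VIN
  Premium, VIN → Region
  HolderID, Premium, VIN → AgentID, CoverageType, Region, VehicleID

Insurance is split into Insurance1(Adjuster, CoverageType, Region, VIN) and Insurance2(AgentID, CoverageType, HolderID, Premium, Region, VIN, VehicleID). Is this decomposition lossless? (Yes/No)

Yes

Common attributes: {CoverageType, Region, VIN}; their closure is {Adjuster, AgentID, CoverageType, Region, VIN}.
Since Insurance1 ⊆ {Adjuster, AgentID, CoverageType, Region, VIN}, the intersection is a superkey of Insurance1; the decomposition is lossless.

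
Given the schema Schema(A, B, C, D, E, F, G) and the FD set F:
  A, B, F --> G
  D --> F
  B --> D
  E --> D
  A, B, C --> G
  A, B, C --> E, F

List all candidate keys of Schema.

No FD produces {A, B, C}, so they must be in every candidate key.
Closure of {A, B, C} is {A, B, C, D, E, F, G}, the whole schema; {A, B, C} is a candidate key.
No smaller or unrelated set reaches every attribute, so there are no other keys.

{A, B, C}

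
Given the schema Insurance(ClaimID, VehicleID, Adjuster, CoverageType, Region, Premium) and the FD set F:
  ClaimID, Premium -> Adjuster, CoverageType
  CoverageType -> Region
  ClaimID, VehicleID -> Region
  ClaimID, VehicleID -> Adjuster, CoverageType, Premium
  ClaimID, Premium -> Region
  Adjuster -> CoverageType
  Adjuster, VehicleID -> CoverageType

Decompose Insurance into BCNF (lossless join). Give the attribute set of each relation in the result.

Candidate key of the original relation: {ClaimID, VehicleID}.
{Adjuster, ClaimID, CoverageType, Premium, Region, VehicleID}: {ClaimID, Premium} determines {Adjuster, ClaimID, CoverageType, Premium, Region} here but is not a superkey — split on ClaimID, Premium -> Adjuster, CoverageType, Region, giving {Adjuster, ClaimID, CoverageType, Premium, Region} and {ClaimID, Premium, VehicleID}.
{Adjuster, ClaimID, CoverageType, Premium, Region}: {CoverageType} determines {CoverageType, Region} here but is not a superkey — split on CoverageType -> Region, giving {CoverageType, Region} and {Adjuster, ClaimID, CoverageType, Premium}.
{CoverageType, Region} is in BCNF.
{Adjuster, ClaimID, CoverageType, Premium}: {Adjuster} determines {Adjuster, CoverageType} here but is not a superkey — split on Adjuster -> CoverageType, giving {Adjuster, CoverageType} and {Adjuster, ClaimID, Premium}.
{Adjuster, CoverageType} is in BCNF.
{Adjuster, ClaimID, Premium} is in BCNF.
{ClaimID, Premium, VehicleID} is in BCNF.

{Adjuster, ClaimID, Premium}; {Adjuster, CoverageType}; {ClaimID, Premium, VehicleID}; {CoverageType, Region}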